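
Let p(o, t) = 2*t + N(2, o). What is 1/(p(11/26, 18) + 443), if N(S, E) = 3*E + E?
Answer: 13/6249 ≈ 0.0020803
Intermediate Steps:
N(S, E) = 4*E
p(o, t) = 2*t + 4*o
1/(p(11/26, 18) + 443) = 1/((2*18 + 4*(11/26)) + 443) = 1/((36 + 4*(11*(1/26))) + 443) = 1/((36 + 4*(11/26)) + 443) = 1/((36 + 22/13) + 443) = 1/(490/13 + 443) = 1/(6249/13) = 13/6249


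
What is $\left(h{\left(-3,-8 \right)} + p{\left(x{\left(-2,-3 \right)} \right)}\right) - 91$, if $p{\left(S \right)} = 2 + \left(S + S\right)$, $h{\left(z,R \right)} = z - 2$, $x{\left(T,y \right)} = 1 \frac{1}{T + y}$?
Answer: $- \frac{472}{5} \approx -94.4$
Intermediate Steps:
$x{\left(T,y \right)} = \frac{1}{T + y}$
$h{\left(z,R \right)} = -2 + z$
$p{\left(S \right)} = 2 + 2 S$
$\left(h{\left(-3,-8 \right)} + p{\left(x{\left(-2,-3 \right)} \right)}\right) - 91 = \left(\left(-2 - 3\right) + \left(2 + \frac{2}{-2 - 3}\right)\right) - 91 = \left(-5 + \left(2 + \frac{2}{-5}\right)\right) - 91 = \left(-5 + \left(2 + 2 \left(- \frac{1}{5}\right)\right)\right) - 91 = \left(-5 + \left(2 - \frac{2}{5}\right)\right) - 91 = \left(-5 + \frac{8}{5}\right) - 91 = - \frac{17}{5} - 91 = - \frac{472}{5}$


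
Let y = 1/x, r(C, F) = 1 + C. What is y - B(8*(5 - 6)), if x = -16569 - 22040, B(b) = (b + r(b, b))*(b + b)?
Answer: -9266161/38609 ≈ -240.00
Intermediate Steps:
B(b) = 2*b*(1 + 2*b) (B(b) = (b + (1 + b))*(b + b) = (1 + 2*b)*(2*b) = 2*b*(1 + 2*b))
x = -38609
y = -1/38609 (y = 1/(-38609) = -1/38609 ≈ -2.5901e-5)
y - B(8*(5 - 6)) = -1/38609 - 2*8*(5 - 6)*(1 + 2*(8*(5 - 6))) = -1/38609 - 2*8*(-1)*(1 + 2*(8*(-1))) = -1/38609 - 2*(-8)*(1 + 2*(-8)) = -1/38609 - 2*(-8)*(1 - 16) = -1/38609 - 2*(-8)*(-15) = -1/38609 - 1*240 = -1/38609 - 240 = -9266161/38609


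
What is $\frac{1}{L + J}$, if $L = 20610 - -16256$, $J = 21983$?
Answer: $\frac{1}{58849} \approx 1.6993 \cdot 10^{-5}$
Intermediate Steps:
$L = 36866$ ($L = 20610 + 16256 = 36866$)
$\frac{1}{L + J} = \frac{1}{36866 + 21983} = \frac{1}{58849}$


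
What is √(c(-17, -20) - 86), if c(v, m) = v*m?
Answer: √254 ≈ 15.937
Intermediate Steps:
c(v, m) = m*v
√(c(-17, -20) - 86) = √(-20*(-17) - 86) = √(340 - 86) = √254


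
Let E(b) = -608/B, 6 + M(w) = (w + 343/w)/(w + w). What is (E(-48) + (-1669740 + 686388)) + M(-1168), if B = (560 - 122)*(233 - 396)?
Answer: -1312006452704209/1334211072 ≈ -9.8336e+5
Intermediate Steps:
M(w) = -6 + (w + 343/w)/(2*w) (M(w) = -6 + (w + 343/w)/(w + w) = -6 + (w + 343/w)/((2*w)) = -6 + (w + 343/w)*(1/(2*w)) = -6 + (w + 343/w)/(2*w))
B = -71394 (B = 438*(-163) = -71394)
E(b) = 304/35697 (E(b) = -608/(-71394) = -608*(-1/71394) = 304/35697)
(E(-48) + (-1669740 + 686388)) + M(-1168) = (304/35697 + (-1669740 + 686388)) + (-11/2 + (343/2)/(-1168)**2) = (304/35697 - 983352) + (-11/2 + (343/2)*(1/1364224)) = -35102716040/35697 + (-11/2 + 343/2728448) = -35102716040/35697 - 15006121/2728448 = -1312006452704209/1334211072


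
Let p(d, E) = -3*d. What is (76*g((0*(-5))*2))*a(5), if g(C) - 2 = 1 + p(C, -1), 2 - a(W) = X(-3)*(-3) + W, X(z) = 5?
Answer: 2736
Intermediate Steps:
a(W) = 17 - W (a(W) = 2 - (5*(-3) + W) = 2 - (-15 + W) = 2 + (15 - W) = 17 - W)
g(C) = 3 - 3*C (g(C) = 2 + (1 - 3*C) = 3 - 3*C)
(76*g((0*(-5))*2))*a(5) = (76*(3 - 3*0*(-5)*2))*(17 - 1*5) = (76*(3 - 0*2))*(17 - 5) = (76*(3 - 3*0))*12 = (76*(3 + 0))*12 = (76*3)*12 = 228*12 = 2736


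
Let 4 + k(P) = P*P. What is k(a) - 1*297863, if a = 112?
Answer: -285323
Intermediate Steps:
k(P) = -4 + P**2 (k(P) = -4 + P*P = -4 + P**2)
k(a) - 1*297863 = (-4 + 112**2) - 1*297863 = (-4 + 12544) - 297863 = 12540 - 297863 = -285323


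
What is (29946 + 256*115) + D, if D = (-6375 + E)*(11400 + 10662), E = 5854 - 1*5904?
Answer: -141688964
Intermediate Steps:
E = -50 (E = 5854 - 5904 = -50)
D = -141748350 (D = (-6375 - 50)*(11400 + 10662) = -6425*22062 = -141748350)
(29946 + 256*115) + D = (29946 + 256*115) - 141748350 = (29946 + 29440) - 141748350 = 59386 - 141748350 = -141688964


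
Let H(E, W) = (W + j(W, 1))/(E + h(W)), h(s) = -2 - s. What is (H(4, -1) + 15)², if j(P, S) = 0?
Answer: 1936/9 ≈ 215.11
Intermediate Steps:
H(E, W) = W/(-2 + E - W) (H(E, W) = (W + 0)/(E + (-2 - W)) = W/(-2 + E - W))
(H(4, -1) + 15)² = (-1/(-2 + 4 - 1*(-1)) + 15)² = (-1/(-2 + 4 + 1) + 15)² = (-1/3 + 15)² = (-1*⅓ + 15)² = (-⅓ + 15)² = (44/3)² = 1936/9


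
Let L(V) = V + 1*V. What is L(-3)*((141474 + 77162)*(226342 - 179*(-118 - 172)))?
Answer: -365015425632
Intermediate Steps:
L(V) = 2*V (L(V) = V + V = 2*V)
L(-3)*((141474 + 77162)*(226342 - 179*(-118 - 172))) = (2*(-3))*((141474 + 77162)*(226342 - 179*(-118 - 172))) = -1311816*(226342 - 179*(-290)) = -1311816*(226342 + 51910) = -1311816*278252 = -6*60835904272 = -365015425632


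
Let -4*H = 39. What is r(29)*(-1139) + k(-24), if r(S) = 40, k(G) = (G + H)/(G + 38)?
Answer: -2551495/56 ≈ -45562.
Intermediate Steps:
H = -39/4 (H = -¼*39 = -39/4 ≈ -9.7500)
k(G) = (-39/4 + G)/(38 + G) (k(G) = (G - 39/4)/(G + 38) = (-39/4 + G)/(38 + G))
r(29)*(-1139) + k(-24) = 40*(-1139) + (-39/4 - 24)/(38 - 24) = -45560 - 135/4/14 = -45560 + (1/14)*(-135/4) = -45560 - 135/56 = -2551495/56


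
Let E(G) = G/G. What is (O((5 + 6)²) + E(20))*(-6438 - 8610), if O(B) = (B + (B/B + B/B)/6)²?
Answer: -221548360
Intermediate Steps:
E(G) = 1
O(B) = (⅓ + B)² (O(B) = (B + (1 + 1)*(⅙))² = (B + 2*(⅙))² = (B + ⅓)² = (⅓ + B)²)
(O((5 + 6)²) + E(20))*(-6438 - 8610) = ((1 + 3*(5 + 6)²)²/9 + 1)*(-6438 - 8610) = ((1 + 3*11²)²/9 + 1)*(-15048) = ((1 + 3*121)²/9 + 1)*(-15048) = ((1 + 363)²/9 + 1)*(-15048) = ((⅑)*364² + 1)*(-15048) = ((⅑)*132496 + 1)*(-15048) = (132496/9 + 1)*(-15048) = (132505/9)*(-15048) = -221548360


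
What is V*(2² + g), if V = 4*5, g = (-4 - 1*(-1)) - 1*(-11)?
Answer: 240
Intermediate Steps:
g = 8 (g = (-4 + 1) + 11 = -3 + 11 = 8)
V = 20
V*(2² + g) = 20*(2² + 8) = 20*(4 + 8) = 20*12 = 240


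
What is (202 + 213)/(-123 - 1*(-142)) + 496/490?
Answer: 106387/4655 ≈ 22.854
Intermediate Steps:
(202 + 213)/(-123 - 1*(-142)) + 496/490 = 415/(-123 + 142) + 496*(1/490) = 415/19 + 248/245 = 106387/4655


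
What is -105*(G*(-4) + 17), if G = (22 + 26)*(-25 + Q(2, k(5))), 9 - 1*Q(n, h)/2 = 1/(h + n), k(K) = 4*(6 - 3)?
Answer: -145785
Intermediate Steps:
k(K) = 12 (k(K) = 4*3 = 12)
Q(n, h) = 18 - 2/(h + n)
G = -2400/7 (G = (22 + 26)*(-25 + 2*(-1 + 9*12 + 9*2)/(12 + 2)) = 48*(-25 + 2*(-1 + 108 + 18)/14) = 48*(-25 + 2*(1/14)*125) = 48*(-25 + 125/7) = 48*(-50/7) = -2400/7 ≈ -342.86)
-105*(G*(-4) + 17) = -105*(-2400/7*(-4) + 17) = -105*(9600/7 + 17) = -105*9719/7 = -145785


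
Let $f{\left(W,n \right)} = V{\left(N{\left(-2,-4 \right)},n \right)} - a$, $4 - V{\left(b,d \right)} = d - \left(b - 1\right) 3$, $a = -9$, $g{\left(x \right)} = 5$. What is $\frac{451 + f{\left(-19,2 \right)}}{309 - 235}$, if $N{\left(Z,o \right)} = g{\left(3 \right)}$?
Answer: $\frac{237}{37} \approx 6.4054$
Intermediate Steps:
$N{\left(Z,o \right)} = 5$
$V{\left(b,d \right)} = 1 - d + 3 b$ ($V{\left(b,d \right)} = 4 - \left(d - \left(b - 1\right) 3\right) = 4 - \left(d - \left(-1 + b\right) 3\right) = 4 - \left(d - \left(-3 + 3 b\right)\right) = 4 - \left(3 + d - 3 b\right) = 1 - d + 3 b$)
$f{\left(W,n \right)} = 25 - n$ ($f{\left(W,n \right)} = \left(1 - n + 3 \cdot 5\right) - -9 = \left(1 - n + 15\right) + 9 = \left(16 - n\right) + 9 = 25 - n$)
$\frac{451 + f{\left(-19,2 \right)}}{309 - 235} = \frac{451 + \left(25 - 2\right)}{309 - 235} = \frac{451 + \left(25 - 2\right)}{74} = \left(451 + 23\right) \frac{1}{74} = 474 \cdot \frac{1}{74} = \frac{237}{37}$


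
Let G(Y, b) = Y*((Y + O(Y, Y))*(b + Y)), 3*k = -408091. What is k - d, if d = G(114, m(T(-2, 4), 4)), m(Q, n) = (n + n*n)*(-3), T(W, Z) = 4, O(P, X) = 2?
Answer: -2550379/3 ≈ -8.5013e+5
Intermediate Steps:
k = -408091/3 (k = (⅓)*(-408091) = -408091/3 ≈ -1.3603e+5)
m(Q, n) = -3*n - 3*n² (m(Q, n) = (n + n²)*(-3) = -3*n - 3*n²)
G(Y, b) = Y*(2 + Y)*(Y + b) (G(Y, b) = Y*((Y + 2)*(b + Y)) = Y*((2 + Y)*(Y + b)) = Y*(2 + Y)*(Y + b))
d = 714096 (d = 114*(114² + 2*114 + 2*(-3*4*(1 + 4)) + 114*(-3*4*(1 + 4))) = 114*(12996 + 228 + 2*(-3*4*5) + 114*(-3*4*5)) = 114*(12996 + 228 + 2*(-60) + 114*(-60)) = 114*(12996 + 228 - 120 - 6840) = 114*6264 = 714096)
k - d = -408091/3 - 1*714096 = -408091/3 - 714096 = -2550379/3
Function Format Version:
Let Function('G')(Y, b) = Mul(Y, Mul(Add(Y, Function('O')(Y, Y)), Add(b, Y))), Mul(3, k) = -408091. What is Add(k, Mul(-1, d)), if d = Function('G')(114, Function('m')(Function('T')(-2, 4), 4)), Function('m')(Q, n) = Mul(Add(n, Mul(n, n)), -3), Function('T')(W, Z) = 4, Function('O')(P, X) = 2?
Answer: Rational(-2550379, 3) ≈ -8.5013e+5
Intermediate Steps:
k = Rational(-408091, 3) (k = Mul(Rational(1, 3), -408091) = Rational(-408091, 3) ≈ -1.3603e+5)
Function('m')(Q, n) = Add(Mul(-3, n), Mul(-3, Pow(n, 2))) (Function('m')(Q, n) = Mul(Add(n, Pow(n, 2)), -3) = Add(Mul(-3, n), Mul(-3, Pow(n, 2))))
Function('G')(Y, b) = Mul(Y, Add(2, Y), Add(Y, b)) (Function('G')(Y, b) = Mul(Y, Mul(Add(Y, 2), Add(b, Y))) = Mul(Y, Mul(Add(2, Y), Add(Y, b))) = Mul(Y, Add(2, Y), Add(Y, b)))
d = 714096 (d = Mul(114, Add(Pow(114, 2), Mul(2, 114), Mul(2, Mul(-3, 4, Add(1, 4))), Mul(114, Mul(-3, 4, Add(1, 4))))) = Mul(114, Add(12996, 228, Mul(2, Mul(-3, 4, 5)), Mul(114, Mul(-3, 4, 5)))) = Mul(114, Add(12996, 228, Mul(2, -60), Mul(114, -60))) = Mul(114, Add(12996, 228, -120, -6840)) = Mul(114, 6264) = 714096)
Add(k, Mul(-1, d)) = Add(Rational(-408091, 3), Mul(-1, 714096)) = Add(Rational(-408091, 3), -714096) = Rational(-2550379, 3)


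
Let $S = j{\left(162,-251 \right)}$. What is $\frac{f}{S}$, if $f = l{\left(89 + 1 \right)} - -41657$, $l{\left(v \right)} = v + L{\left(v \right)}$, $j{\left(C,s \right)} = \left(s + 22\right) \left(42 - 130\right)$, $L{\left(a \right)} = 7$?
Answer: $\frac{20877}{10076} \approx 2.072$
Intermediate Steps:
$j{\left(C,s \right)} = -1936 - 88 s$ ($j{\left(C,s \right)} = \left(22 + s\right) \left(-88\right) = -1936 - 88 s$)
$l{\left(v \right)} = 7 + v$ ($l{\left(v \right)} = v + 7 = 7 + v$)
$S = 20152$ ($S = -1936 - -22088 = -1936 + 22088 = 20152$)
$f = 41754$ ($f = \left(7 + \left(89 + 1\right)\right) - -41657 = \left(7 + 90\right) + 41657 = 97 + 41657 = 41754$)
$\frac{f}{S} = \frac{41754}{20152} = 41754 \cdot \frac{1}{20152} = \frac{20877}{10076}$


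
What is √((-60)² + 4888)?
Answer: 2*√2122 ≈ 92.130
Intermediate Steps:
√((-60)² + 4888) = √(3600 + 4888) = √8488 = 2*√2122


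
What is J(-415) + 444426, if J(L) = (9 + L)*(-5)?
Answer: 446456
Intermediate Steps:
J(L) = -45 - 5*L
J(-415) + 444426 = (-45 - 5*(-415)) + 444426 = (-45 + 2075) + 444426 = 2030 + 444426 = 446456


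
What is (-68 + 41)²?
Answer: 729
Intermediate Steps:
(-68 + 41)² = (-27)² = 729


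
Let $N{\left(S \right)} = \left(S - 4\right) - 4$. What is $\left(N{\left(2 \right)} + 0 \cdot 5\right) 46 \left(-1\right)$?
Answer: $276$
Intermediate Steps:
$N{\left(S \right)} = -8 + S$ ($N{\left(S \right)} = \left(-4 + S\right) - 4 = -8 + S$)
$\left(N{\left(2 \right)} + 0 \cdot 5\right) 46 \left(-1\right) = \left(\left(-8 + 2\right) + 0 \cdot 5\right) 46 \left(-1\right) = \left(-6 + 0\right) 46 \left(-1\right) = \left(-6\right) 46 \left(-1\right) = \left(-276\right) \left(-1\right) = 276$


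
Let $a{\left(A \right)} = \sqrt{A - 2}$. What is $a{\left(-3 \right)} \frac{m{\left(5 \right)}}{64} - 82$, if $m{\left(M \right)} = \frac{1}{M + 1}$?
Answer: $-82 + \frac{i \sqrt{5}}{384} \approx -82.0 + 0.0058231 i$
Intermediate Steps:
$a{\left(A \right)} = \sqrt{-2 + A}$
$m{\left(M \right)} = \frac{1}{1 + M}$
$a{\left(-3 \right)} \frac{m{\left(5 \right)}}{64} - 82 = \sqrt{-2 - 3} \frac{1}{\left(1 + 5\right) 64} - 82 = \sqrt{-5} \cdot \frac{1}{6} \cdot \frac{1}{64} - 82 = i \sqrt{5} \cdot \frac{1}{6} \cdot \frac{1}{64} - 82 = i \sqrt{5} \cdot \frac{1}{384} - 82 = \frac{i \sqrt{5}}{384} - 82 = -82 + \frac{i \sqrt{5}}{384}$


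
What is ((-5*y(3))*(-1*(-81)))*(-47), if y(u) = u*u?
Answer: 171315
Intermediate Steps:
y(u) = u²
((-5*y(3))*(-1*(-81)))*(-47) = ((-5*3²)*(-1*(-81)))*(-47) = (-5*9*81)*(-47) = -45*81*(-47) = -3645*(-47) = 171315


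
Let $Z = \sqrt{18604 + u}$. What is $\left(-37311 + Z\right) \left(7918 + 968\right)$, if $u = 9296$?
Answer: $-331545546 + 266580 \sqrt{31} \approx -3.3006 \cdot 10^{8}$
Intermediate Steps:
$Z = 30 \sqrt{31}$ ($Z = \sqrt{18604 + 9296} = \sqrt{27900} = 30 \sqrt{31} \approx 167.03$)
$\left(-37311 + Z\right) \left(7918 + 968\right) = \left(-37311 + 30 \sqrt{31}\right) \left(7918 + 968\right) = \left(-37311 + 30 \sqrt{31}\right) 8886 = -331545546 + 266580 \sqrt{31}$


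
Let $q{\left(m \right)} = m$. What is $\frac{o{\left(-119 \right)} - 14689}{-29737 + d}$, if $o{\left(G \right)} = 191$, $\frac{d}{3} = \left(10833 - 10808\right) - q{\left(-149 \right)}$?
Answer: $\frac{14498}{29215} \approx 0.49625$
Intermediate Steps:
$d = 522$ ($d = 3 \left(\left(10833 - 10808\right) - -149\right) = 3 \left(\left(10833 - 10808\right) + 149\right) = 3 \left(25 + 149\right) = 3 \cdot 174 = 522$)
$\frac{o{\left(-119 \right)} - 14689}{-29737 + d} = \frac{191 - 14689}{-29737 + 522} = - \frac{14498}{-29215} = \left(-14498\right) \left(- \frac{1}{29215}\right) = \frac{14498}{29215}$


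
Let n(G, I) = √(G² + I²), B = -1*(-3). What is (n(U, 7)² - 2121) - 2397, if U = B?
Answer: -4460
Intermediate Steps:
B = 3
U = 3
(n(U, 7)² - 2121) - 2397 = ((√(3² + 7²))² - 2121) - 2397 = ((√(9 + 49))² - 2121) - 2397 = ((√58)² - 2121) - 2397 = (58 - 2121) - 2397 = -2063 - 2397 = -4460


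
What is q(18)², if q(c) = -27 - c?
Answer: 2025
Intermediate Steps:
q(18)² = (-27 - 1*18)² = (-27 - 18)² = (-45)² = 2025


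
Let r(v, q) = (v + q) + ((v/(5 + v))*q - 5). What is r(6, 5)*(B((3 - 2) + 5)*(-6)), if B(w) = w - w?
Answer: 0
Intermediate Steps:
B(w) = 0
r(v, q) = -5 + q + v + q*v/(5 + v) (r(v, q) = (q + v) + ((v/(5 + v))*q - 5) = (q + v) + (q*v/(5 + v) - 5) = (q + v) + (-5 + q*v/(5 + v)) = -5 + q + v + q*v/(5 + v))
r(6, 5)*(B((3 - 2) + 5)*(-6)) = ((-25 + 6**2 + 5*5 + 2*5*6)/(5 + 6))*(0*(-6)) = ((-25 + 36 + 25 + 60)/11)*0 = ((1/11)*96)*0 = (96/11)*0 = 0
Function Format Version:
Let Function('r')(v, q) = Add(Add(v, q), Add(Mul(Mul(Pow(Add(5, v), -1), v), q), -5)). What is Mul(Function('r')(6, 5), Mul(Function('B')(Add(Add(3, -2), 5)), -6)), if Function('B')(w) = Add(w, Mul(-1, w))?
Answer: 0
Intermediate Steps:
Function('B')(w) = 0
Function('r')(v, q) = Add(-5, q, v, Mul(q, v, Pow(Add(5, v), -1))) (Function('r')(v, q) = Add(Add(q, v), Add(Mul(Mul(v, Pow(Add(5, v), -1)), q), -5)) = Add(Add(q, v), Add(Mul(q, v, Pow(Add(5, v), -1)), -5)) = Add(Add(q, v), Add(-5, Mul(q, v, Pow(Add(5, v), -1)))) = Add(-5, q, v, Mul(q, v, Pow(Add(5, v), -1))))
Mul(Function('r')(6, 5), Mul(Function('B')(Add(Add(3, -2), 5)), -6)) = Mul(Mul(Pow(Add(5, 6), -1), Add(-25, Pow(6, 2), Mul(5, 5), Mul(2, 5, 6))), Mul(0, -6)) = Mul(Mul(Pow(11, -1), Add(-25, 36, 25, 60)), 0) = Mul(Mul(Rational(1, 11), 96), 0) = Mul(Rational(96, 11), 0) = 0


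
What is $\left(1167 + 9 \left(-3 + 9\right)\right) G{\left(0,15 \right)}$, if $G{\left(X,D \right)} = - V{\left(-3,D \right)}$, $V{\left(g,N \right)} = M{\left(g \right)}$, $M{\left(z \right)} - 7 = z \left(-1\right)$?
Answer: $-12210$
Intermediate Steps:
$M{\left(z \right)} = 7 - z$ ($M{\left(z \right)} = 7 + z \left(-1\right) = 7 - z$)
$V{\left(g,N \right)} = 7 - g$
$G{\left(X,D \right)} = -10$ ($G{\left(X,D \right)} = - (7 - -3) = - (7 + 3) = \left(-1\right) 10 = -10$)
$\left(1167 + 9 \left(-3 + 9\right)\right) G{\left(0,15 \right)} = \left(1167 + 9 \left(-3 + 9\right)\right) \left(-10\right) = \left(1167 + 9 \cdot 6\right) \left(-10\right) = \left(1167 + 54\right) \left(-10\right) = 1221 \left(-10\right) = -12210$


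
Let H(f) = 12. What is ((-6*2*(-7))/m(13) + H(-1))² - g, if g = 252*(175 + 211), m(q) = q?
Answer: -16381368/169 ≈ -96931.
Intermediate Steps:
g = 97272 (g = 252*386 = 97272)
((-6*2*(-7))/m(13) + H(-1))² - g = ((-6*2*(-7))/13 + 12)² - 1*97272 = (-12*(-7)*(1/13) + 12)² - 97272 = (84*(1/13) + 12)² - 97272 = (84/13 + 12)² - 97272 = (240/13)² - 97272 = 57600/169 - 97272 = -16381368/169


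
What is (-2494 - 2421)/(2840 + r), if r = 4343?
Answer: -4915/7183 ≈ -0.68425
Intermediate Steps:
(-2494 - 2421)/(2840 + r) = (-2494 - 2421)/(2840 + 4343) = -4915/7183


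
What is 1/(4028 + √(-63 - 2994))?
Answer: 4028/16227841 - I*√3057/16227841 ≈ 0.00024822 - 3.4071e-6*I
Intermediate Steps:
1/(4028 + √(-63 - 2994)) = 1/(4028 + √(-3057)) = 1/(4028 + I*√3057)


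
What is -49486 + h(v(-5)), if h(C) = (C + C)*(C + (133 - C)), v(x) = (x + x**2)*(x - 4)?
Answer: -97366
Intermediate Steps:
v(x) = (-4 + x)*(x + x**2) (v(x) = (x + x**2)*(-4 + x) = (-4 + x)*(x + x**2))
h(C) = 266*C (h(C) = (2*C)*133 = 266*C)
-49486 + h(v(-5)) = -49486 + 266*(-5*(-4 + (-5)**2 - 3*(-5))) = -49486 + 266*(-5*(-4 + 25 + 15)) = -49486 + 266*(-5*36) = -49486 + 266*(-180) = -49486 - 47880 = -97366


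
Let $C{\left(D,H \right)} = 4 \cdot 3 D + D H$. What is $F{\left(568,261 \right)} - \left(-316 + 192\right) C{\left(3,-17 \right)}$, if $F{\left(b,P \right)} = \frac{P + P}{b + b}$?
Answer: $- \frac{1056219}{568} \approx -1859.5$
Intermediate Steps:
$F{\left(b,P \right)} = \frac{P}{b}$ ($F{\left(b,P \right)} = \frac{2 P}{2 b} = 2 P \frac{1}{2 b} = \frac{P}{b}$)
$C{\left(D,H \right)} = 12 D + D H$
$F{\left(568,261 \right)} - \left(-316 + 192\right) C{\left(3,-17 \right)} = \frac{261}{568} - \left(-316 + 192\right) 3 \left(12 - 17\right) = 261 \cdot \frac{1}{568} - - 124 \cdot 3 \left(-5\right) = \frac{261}{568} - \left(-124\right) \left(-15\right) = \frac{261}{568} - 1860 = - \frac{1056219}{568}$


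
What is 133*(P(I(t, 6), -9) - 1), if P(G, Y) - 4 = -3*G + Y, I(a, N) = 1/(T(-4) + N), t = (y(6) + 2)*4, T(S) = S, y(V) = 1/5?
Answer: -1995/2 ≈ -997.50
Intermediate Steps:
y(V) = ⅕
t = 44/5 (t = (⅕ + 2)*4 = (11/5)*4 = 44/5 ≈ 8.8000)
I(a, N) = 1/(-4 + N)
P(G, Y) = 4 + Y - 3*G (P(G, Y) = 4 + (-3*G + Y) = 4 + (Y - 3*G) = 4 + Y - 3*G)
133*(P(I(t, 6), -9) - 1) = 133*((4 - 9 - 3/(-4 + 6)) - 1) = 133*((4 - 9 - 3/2) - 1) = 133*(-13/2 - 1) = 133*(-15/2) = -1995/2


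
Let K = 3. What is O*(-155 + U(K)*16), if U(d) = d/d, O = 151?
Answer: -20989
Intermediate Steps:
U(d) = 1
O*(-155 + U(K)*16) = 151*(-155 + 1*16) = 151*(-155 + 16) = 151*(-139) = -20989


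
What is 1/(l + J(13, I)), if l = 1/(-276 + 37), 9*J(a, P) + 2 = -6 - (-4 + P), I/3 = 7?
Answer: -2151/5984 ≈ -0.35946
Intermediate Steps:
I = 21 (I = 3*7 = 21)
J(a, P) = -4/9 - P/9 (J(a, P) = -2/9 + (-6 - (-4 + P))/9 = -2/9 + (-6 + (4 - P))/9 = -2/9 + (-2 - P)/9 = -2/9 + (-2/9 - P/9) = -4/9 - P/9)
l = -1/239 (l = 1/(-239) = -1/239 ≈ -0.0041841)
1/(l + J(13, I)) = 1/(-1/239 + (-4/9 - ⅑*21)) = 1/(-1/239 + (-4/9 - 7/3)) = 1/(-1/239 - 25/9) = 1/(-5984/2151) = -2151/5984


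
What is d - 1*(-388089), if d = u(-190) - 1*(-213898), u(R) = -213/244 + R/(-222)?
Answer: 16304215445/27084 ≈ 6.0199e+5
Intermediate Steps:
u(R) = -213/244 - R/222 (u(R) = -213*1/244 + R*(-1/222) = -213/244 - R/222)
d = 5793212969/27084 (d = (-213/244 - 1/222*(-190)) - 1*(-213898) = (-213/244 + 95/111) + 213898 = -463/27084 + 213898 = 5793212969/27084 ≈ 2.1390e+5)
d - 1*(-388089) = 5793212969/27084 - 1*(-388089) = 5793212969/27084 + 388089 = 16304215445/27084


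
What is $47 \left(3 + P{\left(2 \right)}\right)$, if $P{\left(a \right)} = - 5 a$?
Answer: $-329$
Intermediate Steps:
$47 \left(3 + P{\left(2 \right)}\right) = 47 \left(3 - 10\right) = 47 \left(-7\right) = -329$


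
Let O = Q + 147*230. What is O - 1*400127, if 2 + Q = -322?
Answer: -366641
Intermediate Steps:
Q = -324 (Q = -2 - 322 = -324)
O = 33486 (O = -324 + 147*230 = -324 + 33810 = 33486)
O - 1*400127 = 33486 - 1*400127 = 33486 - 400127 = -366641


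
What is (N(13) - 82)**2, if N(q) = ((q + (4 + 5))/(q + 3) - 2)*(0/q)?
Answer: 6724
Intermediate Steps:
N(q) = 0 (N(q) = ((q + 9)/(3 + q) - 2)*0 = ((9 + q)/(3 + q) - 2)*0 = (-2 + (9 + q)/(3 + q))*0 = 0)
(N(13) - 82)**2 = (0 - 82)**2 = (-82)**2 = 6724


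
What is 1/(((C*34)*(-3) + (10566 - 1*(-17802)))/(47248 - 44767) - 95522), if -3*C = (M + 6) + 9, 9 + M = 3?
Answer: -827/78987136 ≈ -1.0470e-5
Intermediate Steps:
M = -6 (M = -9 + 3 = -6)
C = -3 (C = -((-6 + 6) + 9)/3 = -(0 + 9)/3 = -⅓*9 = -3)
1/(((C*34)*(-3) + (10566 - 1*(-17802)))/(47248 - 44767) - 95522) = 1/((-3*34*(-3) + (10566 - 1*(-17802)))/(47248 - 44767) - 95522) = 1/((-102*(-3) + (10566 + 17802))/2481 - 95522) = 1/((306 + 28368)*(1/2481) - 95522) = 1/(28674*(1/2481) - 95522) = 1/(9558/827 - 95522) = 1/(-78987136/827) = -827/78987136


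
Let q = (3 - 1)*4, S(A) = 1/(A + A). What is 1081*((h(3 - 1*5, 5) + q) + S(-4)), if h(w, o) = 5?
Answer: 111343/8 ≈ 13918.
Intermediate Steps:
S(A) = 1/(2*A)
q = 8 (q = 2*4 = 8)
1081*((h(3 - 1*5, 5) + q) + S(-4)) = 1081*((5 + 8) + (½)/(-4)) = 1081*(13 + (½)*(-¼)) = 1081*(13 - ⅛) = 1081*(103/8) = 111343/8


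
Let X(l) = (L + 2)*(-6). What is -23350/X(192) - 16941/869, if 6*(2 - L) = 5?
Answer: 19969271/16511 ≈ 1209.5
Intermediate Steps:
L = 7/6 (L = 2 - 1/6*5 = 2 - 5/6 = 7/6 ≈ 1.1667)
X(l) = -19 (X(l) = (7/6 + 2)*(-6) = (19/6)*(-6) = -19)
-23350/X(192) - 16941/869 = -23350/(-19) - 16941/869 = -23350*(-1/19) - 16941*1/869 = 23350/19 - 16941/869 = 19969271/16511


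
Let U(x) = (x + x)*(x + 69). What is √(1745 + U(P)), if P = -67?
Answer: √1477 ≈ 38.432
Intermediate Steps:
U(x) = 2*x*(69 + x) (U(x) = (2*x)*(69 + x) = 2*x*(69 + x))
√(1745 + U(P)) = √(1745 + 2*(-67)*(69 - 67)) = √(1745 + 2*(-67)*2) = √(1745 - 268) = √1477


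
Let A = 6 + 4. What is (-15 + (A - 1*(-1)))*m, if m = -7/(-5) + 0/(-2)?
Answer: -28/5 ≈ -5.6000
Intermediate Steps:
A = 10
m = 7/5 (m = -7*(-1/5) + 0*(-1/2) = 7/5 + 0 = 7/5 ≈ 1.4000)
(-15 + (A - 1*(-1)))*m = (-15 + (10 - 1*(-1)))*(7/5) = (-15 + (10 + 1))*(7/5) = (-15 + 11)*(7/5) = -4*7/5 = -28/5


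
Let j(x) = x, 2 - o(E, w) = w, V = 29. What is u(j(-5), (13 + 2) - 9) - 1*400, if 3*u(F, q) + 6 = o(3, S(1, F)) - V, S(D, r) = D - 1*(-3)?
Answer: -1237/3 ≈ -412.33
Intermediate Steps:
S(D, r) = 3 + D (S(D, r) = D + 3 = 3 + D)
o(E, w) = 2 - w
u(F, q) = -37/3 (u(F, q) = -2 + ((2 - (3 + 1)) - 1*29)/3 = -2 + ((2 - 1*4) - 29)/3 = -2 + ((2 - 4) - 29)/3 = -2 + (-2 - 29)/3 = -2 + (⅓)*(-31) = -2 - 31/3 = -37/3)
u(j(-5), (13 + 2) - 9) - 1*400 = -37/3 - 1*400 = -37/3 - 400 = -1237/3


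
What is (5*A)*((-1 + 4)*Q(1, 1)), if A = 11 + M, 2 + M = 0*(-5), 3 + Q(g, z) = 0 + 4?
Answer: 135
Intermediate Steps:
Q(g, z) = 1 (Q(g, z) = -3 + (0 + 4) = -3 + 4 = 1)
M = -2 (M = -2 + 0*(-5) = -2 + 0 = -2)
A = 9 (A = 11 - 2 = 9)
(5*A)*((-1 + 4)*Q(1, 1)) = (5*9)*((-1 + 4)*1) = 45*(3*1) = 45*3 = 135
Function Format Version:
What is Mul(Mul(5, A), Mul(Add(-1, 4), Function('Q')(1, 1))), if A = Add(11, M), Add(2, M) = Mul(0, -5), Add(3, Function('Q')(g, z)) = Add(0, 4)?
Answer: 135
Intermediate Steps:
Function('Q')(g, z) = 1 (Function('Q')(g, z) = Add(-3, Add(0, 4)) = Add(-3, 4) = 1)
M = -2 (M = Add(-2, Mul(0, -5)) = Add(-2, 0) = -2)
A = 9 (A = Add(11, -2) = 9)
Mul(Mul(5, A), Mul(Add(-1, 4), Function('Q')(1, 1))) = Mul(Mul(5, 9), Mul(Add(-1, 4), 1)) = Mul(45, Mul(3, 1)) = Mul(45, 3) = 135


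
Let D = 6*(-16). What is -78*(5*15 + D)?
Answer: 1638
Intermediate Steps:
D = -96
-78*(5*15 + D) = -78*(5*15 - 96) = -78*(75 - 96) = -78*(-21) = 1638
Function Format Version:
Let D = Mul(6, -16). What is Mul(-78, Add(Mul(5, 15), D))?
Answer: 1638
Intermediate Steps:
D = -96
Mul(-78, Add(Mul(5, 15), D)) = Mul(-78, Add(Mul(5, 15), -96)) = Mul(-78, Add(75, -96)) = Mul(-78, -21) = 1638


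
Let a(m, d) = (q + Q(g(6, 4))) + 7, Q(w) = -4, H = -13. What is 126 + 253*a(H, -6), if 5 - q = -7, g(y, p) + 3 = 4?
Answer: 3921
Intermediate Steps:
g(y, p) = 1 (g(y, p) = -3 + 4 = 1)
q = 12 (q = 5 - 1*(-7) = 5 + 7 = 12)
a(m, d) = 15 (a(m, d) = (12 - 4) + 7 = 8 + 7 = 15)
126 + 253*a(H, -6) = 126 + 253*15 = 126 + 3795 = 3921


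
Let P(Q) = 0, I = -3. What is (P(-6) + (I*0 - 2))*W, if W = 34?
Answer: -68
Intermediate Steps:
(P(-6) + (I*0 - 2))*W = (0 + (-3*0 - 2))*34 = (0 + (0 - 2))*34 = (0 - 2)*34 = -2*34 = -68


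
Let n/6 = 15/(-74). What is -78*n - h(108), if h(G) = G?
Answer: -486/37 ≈ -13.135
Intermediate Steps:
n = -45/37 (n = 6*(15/(-74)) = 6*(15*(-1/74)) = 6*(-15/74) = -45/37 ≈ -1.2162)
-78*n - h(108) = -78*(-45/37) - 1*108 = 3510/37 - 108 = -486/37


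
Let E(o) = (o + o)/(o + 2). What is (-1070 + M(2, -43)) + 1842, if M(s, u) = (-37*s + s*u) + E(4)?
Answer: 1840/3 ≈ 613.33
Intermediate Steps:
E(o) = 2*o/(2 + o) (E(o) = (2*o)/(2 + o) = 2*o/(2 + o))
M(s, u) = 4/3 - 37*s + s*u (M(s, u) = (-37*s + s*u) + 2*4/(2 + 4) = (-37*s + s*u) + 2*4/6 = (-37*s + s*u) + 2*4*(⅙) = (-37*s + s*u) + 4/3 = 4/3 - 37*s + s*u)
(-1070 + M(2, -43)) + 1842 = (-1070 + (4/3 - 37*2 + 2*(-43))) + 1842 = (-1070 + (4/3 - 74 - 86)) + 1842 = (-1070 - 476/3) + 1842 = -3686/3 + 1842 = 1840/3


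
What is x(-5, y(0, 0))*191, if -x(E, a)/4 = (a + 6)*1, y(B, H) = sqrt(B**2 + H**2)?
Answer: -4584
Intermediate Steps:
x(E, a) = -24 - 4*a (x(E, a) = -4*(a + 6) = -4*(6 + a) = -24 - 4*a)
x(-5, y(0, 0))*191 = (-24 - 4*sqrt(0**2 + 0**2))*191 = (-24 - 4*sqrt(0 + 0))*191 = (-24 - 4*sqrt(0))*191 = (-24 - 4*0)*191 = (-24 + 0)*191 = -24*191 = -4584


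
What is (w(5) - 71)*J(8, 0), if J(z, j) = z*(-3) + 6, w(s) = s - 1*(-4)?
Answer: 1116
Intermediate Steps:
w(s) = 4 + s (w(s) = s + 4 = 4 + s)
J(z, j) = 6 - 3*z (J(z, j) = -3*z + 6 = 6 - 3*z)
(w(5) - 71)*J(8, 0) = ((4 + 5) - 71)*(6 - 3*8) = (9 - 71)*(6 - 24) = -62*(-18) = 1116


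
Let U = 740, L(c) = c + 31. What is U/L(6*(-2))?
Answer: 740/19 ≈ 38.947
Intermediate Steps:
L(c) = 31 + c
U/L(6*(-2)) = 740/(31 + 6*(-2)) = 740/(31 - 12) = 740/19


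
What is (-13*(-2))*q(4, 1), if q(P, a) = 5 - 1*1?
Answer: 104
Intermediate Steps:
q(P, a) = 4 (q(P, a) = 5 - 1 = 4)
(-13*(-2))*q(4, 1) = -13*(-2)*4 = 26*4 = 104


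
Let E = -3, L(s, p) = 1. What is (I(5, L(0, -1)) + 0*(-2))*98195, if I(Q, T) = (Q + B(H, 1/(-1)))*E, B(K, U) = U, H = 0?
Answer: -1178340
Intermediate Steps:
I(Q, T) = 3 - 3*Q (I(Q, T) = (Q + 1/(-1))*(-3) = (Q - 1)*(-3) = (-1 + Q)*(-3) = 3 - 3*Q)
(I(5, L(0, -1)) + 0*(-2))*98195 = ((3 - 3*5) + 0*(-2))*98195 = ((3 - 15) + 0)*98195 = (-12 + 0)*98195 = -12*98195 = -1178340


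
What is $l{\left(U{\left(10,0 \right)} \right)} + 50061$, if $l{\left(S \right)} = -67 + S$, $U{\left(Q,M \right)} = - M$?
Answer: $49994$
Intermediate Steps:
$l{\left(U{\left(10,0 \right)} \right)} + 50061 = \left(-67 - 0\right) + 50061 = \left(-67 + 0\right) + 50061 = -67 + 50061 = 49994$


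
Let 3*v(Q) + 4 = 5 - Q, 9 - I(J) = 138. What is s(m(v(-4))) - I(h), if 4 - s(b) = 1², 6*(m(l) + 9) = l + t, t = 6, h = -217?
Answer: 132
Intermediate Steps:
I(J) = -129 (I(J) = 9 - 1*138 = 9 - 138 = -129)
v(Q) = ⅓ - Q/3 (v(Q) = -4/3 + (5 - Q)/3 = -4/3 + (5/3 - Q/3) = ⅓ - Q/3)
m(l) = -8 + l/6 (m(l) = -9 + (l + 6)/6 = -9 + (6 + l)/6 = -9 + (1 + l/6) = -8 + l/6)
s(b) = 3 (s(b) = 4 - 1*1² = 4 - 1*1 = 4 - 1 = 3)
s(m(v(-4))) - I(h) = 3 - 1*(-129) = 3 + 129 = 132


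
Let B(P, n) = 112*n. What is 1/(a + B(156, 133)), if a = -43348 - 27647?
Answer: -1/56099 ≈ -1.7826e-5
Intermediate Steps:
a = -70995
1/(a + B(156, 133)) = 1/(-70995 + 112*133) = 1/(-70995 + 14896) = 1/(-56099) = -1/56099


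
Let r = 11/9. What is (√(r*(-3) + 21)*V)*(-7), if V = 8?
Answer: -112*√39/3 ≈ -233.15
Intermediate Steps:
r = 11/9 (r = 11*(⅑) = 11/9 ≈ 1.2222)
(√(r*(-3) + 21)*V)*(-7) = (√((11/9)*(-3) + 21)*8)*(-7) = (√(-11/3 + 21)*8)*(-7) = (√(52/3)*8)*(-7) = ((2*√39/3)*8)*(-7) = (16*√39/3)*(-7) = -112*√39/3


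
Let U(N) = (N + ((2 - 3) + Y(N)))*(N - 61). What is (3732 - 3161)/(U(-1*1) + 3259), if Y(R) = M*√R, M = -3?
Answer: 1931693/11479285 - 106206*I/11479285 ≈ 0.16828 - 0.009252*I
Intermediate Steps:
Y(R) = -3*√R
U(N) = (-61 + N)*(-1 + N - 3*√N) (U(N) = (N + ((2 - 3) - 3*√N))*(N - 61) = (N + (-1 - 3*√N))*(-61 + N) = (-1 + N - 3*√N)*(-61 + N) = (-61 + N)*(-1 + N - 3*√N))
(3732 - 3161)/(U(-1*1) + 3259) = (3732 - 3161)/((61 + (-1*1)² - (-62) - 3*(-I) + 183*√(-1*1)) + 3259) = 571/((61 + (-1)² - 62*(-1) - (-3)*I + 183*√(-1)) + 3259) = 571/((61 + 1 + 62 - (-3)*I + 183*I) + 3259) = 571/((61 + 1 + 62 + 3*I + 183*I) + 3259) = 571/((124 + 186*I) + 3259) = 571/(3383 + 186*I) = 571*((3383 - 186*I)/11479285) = 571*(3383 - 186*I)/11479285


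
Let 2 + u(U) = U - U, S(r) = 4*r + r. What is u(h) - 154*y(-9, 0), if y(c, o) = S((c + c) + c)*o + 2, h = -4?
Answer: -310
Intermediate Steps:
S(r) = 5*r
u(U) = -2 (u(U) = -2 + (U - U) = -2 + 0 = -2)
y(c, o) = 2 + 15*c*o (y(c, o) = (5*((c + c) + c))*o + 2 = (5*(2*c + c))*o + 2 = (5*(3*c))*o + 2 = (15*c)*o + 2 = 15*c*o + 2 = 2 + 15*c*o)
u(h) - 154*y(-9, 0) = -2 - 154*(2 + 15*(-9)*0) = -2 - 154*(2 + 0) = -2 - 154*2 = -2 - 308 = -310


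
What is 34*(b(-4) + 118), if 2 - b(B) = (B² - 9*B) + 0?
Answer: 2312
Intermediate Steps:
b(B) = 2 - B² + 9*B (b(B) = 2 - ((B² - 9*B) + 0) = 2 - (B² - 9*B) = 2 + (-B² + 9*B) = 2 - B² + 9*B)
34*(b(-4) + 118) = 34*((2 - 1*(-4)² + 9*(-4)) + 118) = 34*((2 - 1*16 - 36) + 118) = 34*((2 - 16 - 36) + 118) = 34*(-50 + 118) = 34*68 = 2312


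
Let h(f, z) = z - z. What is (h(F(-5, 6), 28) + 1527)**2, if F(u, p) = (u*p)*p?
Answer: 2331729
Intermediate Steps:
F(u, p) = u*p**2 (F(u, p) = (p*u)*p = u*p**2)
h(f, z) = 0
(h(F(-5, 6), 28) + 1527)**2 = (0 + 1527)**2 = 1527**2 = 2331729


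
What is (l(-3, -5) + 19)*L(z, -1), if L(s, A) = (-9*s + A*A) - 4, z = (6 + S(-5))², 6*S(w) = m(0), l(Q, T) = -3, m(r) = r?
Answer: -5232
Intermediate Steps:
S(w) = 0 (S(w) = (⅙)*0 = 0)
z = 36 (z = (6 + 0)² = 6² = 36)
L(s, A) = -4 + A² - 9*s (L(s, A) = (-9*s + A²) - 4 = (A² - 9*s) - 4 = -4 + A² - 9*s)
(l(-3, -5) + 19)*L(z, -1) = (-3 + 19)*(-4 + (-1)² - 9*36) = 16*(-4 + 1 - 324) = 16*(-327) = -5232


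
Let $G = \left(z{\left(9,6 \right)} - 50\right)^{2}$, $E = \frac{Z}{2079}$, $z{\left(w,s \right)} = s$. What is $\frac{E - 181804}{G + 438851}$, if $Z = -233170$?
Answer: $- \frac{54029098}{130913739} \approx -0.41271$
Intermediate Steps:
$E = - \frac{33310}{297}$ ($E = - \frac{233170}{2079} = \left(-233170\right) \frac{1}{2079} = - \frac{33310}{297} \approx -112.15$)
$G = 1936$ ($G = \left(6 - 50\right)^{2} = \left(-44\right)^{2} = 1936$)
$\frac{E - 181804}{G + 438851} = \frac{- \frac{33310}{297} - 181804}{1936 + 438851} = - \frac{54029098}{297 \cdot 440787} = \left(- \frac{54029098}{297}\right) \frac{1}{440787} = - \frac{54029098}{130913739}$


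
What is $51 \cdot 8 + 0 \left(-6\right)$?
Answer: $408$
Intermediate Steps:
$51 \cdot 8 + 0 \left(-6\right) = 408 + 0 = 408$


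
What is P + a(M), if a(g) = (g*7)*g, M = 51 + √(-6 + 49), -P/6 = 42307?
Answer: -235334 + 714*√43 ≈ -2.3065e+5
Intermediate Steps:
P = -253842 (P = -6*42307 = -253842)
M = 51 + √43 ≈ 57.557
a(g) = 7*g² (a(g) = (7*g)*g = 7*g²)
P + a(M) = -253842 + 7*(51 + √43)²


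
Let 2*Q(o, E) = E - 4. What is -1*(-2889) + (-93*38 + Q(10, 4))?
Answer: -645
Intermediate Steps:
Q(o, E) = -2 + E/2 (Q(o, E) = (E - 4)/2 = (-4 + E)/2 = -2 + E/2)
-1*(-2889) + (-93*38 + Q(10, 4)) = -1*(-2889) + (-93*38 + (-2 + (1/2)*4)) = 2889 + (-3534 + (-2 + 2)) = 2889 + (-3534 + 0) = 2889 - 3534 = -645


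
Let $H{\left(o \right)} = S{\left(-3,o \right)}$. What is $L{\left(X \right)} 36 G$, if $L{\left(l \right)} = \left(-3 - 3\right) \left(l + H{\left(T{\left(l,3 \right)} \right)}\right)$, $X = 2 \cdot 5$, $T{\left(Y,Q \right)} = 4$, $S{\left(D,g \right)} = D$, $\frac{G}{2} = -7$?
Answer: $21168$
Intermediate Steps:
$G = -14$ ($G = 2 \left(-7\right) = -14$)
$H{\left(o \right)} = -3$
$X = 10$
$L{\left(l \right)} = 18 - 6 l$ ($L{\left(l \right)} = \left(-3 - 3\right) \left(l - 3\right) = - 6 \left(-3 + l\right) = 18 - 6 l$)
$L{\left(X \right)} 36 G = \left(18 - 60\right) 36 \left(-14\right) = \left(18 - 60\right) \left(-504\right) = \left(-42\right) \left(-504\right) = 21168$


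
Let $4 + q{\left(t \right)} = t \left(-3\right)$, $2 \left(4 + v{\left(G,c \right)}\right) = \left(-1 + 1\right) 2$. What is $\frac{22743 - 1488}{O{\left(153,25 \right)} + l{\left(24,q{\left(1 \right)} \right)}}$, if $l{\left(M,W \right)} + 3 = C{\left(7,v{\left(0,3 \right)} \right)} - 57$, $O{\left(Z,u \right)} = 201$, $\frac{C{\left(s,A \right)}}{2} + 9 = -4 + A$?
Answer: $\frac{21255}{107} \approx 198.64$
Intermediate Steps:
$v{\left(G,c \right)} = -4$ ($v{\left(G,c \right)} = -4 + \frac{\left(-1 + 1\right) 2}{2} = -4 + \frac{0 \cdot 2}{2} = -4 + \frac{1}{2} \cdot 0 = -4 + 0 = -4$)
$q{\left(t \right)} = -4 - 3 t$ ($q{\left(t \right)} = -4 + t \left(-3\right) = -4 - 3 t$)
$C{\left(s,A \right)} = -26 + 2 A$ ($C{\left(s,A \right)} = -18 + 2 \left(-4 + A\right) = -18 + \left(-8 + 2 A\right) = -26 + 2 A$)
$l{\left(M,W \right)} = -94$ ($l{\left(M,W \right)} = -3 + \left(\left(-26 + 2 \left(-4\right)\right) - 57\right) = -3 - 91 = -94$)
$\frac{22743 - 1488}{O{\left(153,25 \right)} + l{\left(24,q{\left(1 \right)} \right)}} = \frac{22743 - 1488}{201 - 94} = \frac{21255}{107}$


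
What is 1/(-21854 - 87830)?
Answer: -1/109684 ≈ -9.1171e-6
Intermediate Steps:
1/(-21854 - 87830) = 1/(-109684) = -1/109684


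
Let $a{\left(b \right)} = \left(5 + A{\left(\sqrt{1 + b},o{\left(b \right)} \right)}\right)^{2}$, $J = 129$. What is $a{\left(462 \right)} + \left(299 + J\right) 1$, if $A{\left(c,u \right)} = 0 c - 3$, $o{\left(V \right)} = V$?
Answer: $432$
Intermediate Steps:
$A{\left(c,u \right)} = -3$ ($A{\left(c,u \right)} = 0 - 3 = -3$)
$a{\left(b \right)} = 4$ ($a{\left(b \right)} = \left(5 - 3\right)^{2} = 2^{2} = 4$)
$a{\left(462 \right)} + \left(299 + J\right) 1 = 4 + \left(299 + 129\right) 1 = 4 + 428 \cdot 1 = 4 + 428 = 432$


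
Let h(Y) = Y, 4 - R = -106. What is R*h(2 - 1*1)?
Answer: 110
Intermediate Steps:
R = 110 (R = 4 - 1*(-106) = 4 + 106 = 110)
R*h(2 - 1*1) = 110*(2 - 1*1) = 110*(2 - 1) = 110*1 = 110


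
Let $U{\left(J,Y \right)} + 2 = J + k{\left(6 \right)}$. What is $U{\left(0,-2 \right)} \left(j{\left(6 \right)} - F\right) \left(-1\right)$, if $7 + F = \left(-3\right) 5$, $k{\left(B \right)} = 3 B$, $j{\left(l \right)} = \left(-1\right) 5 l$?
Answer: $128$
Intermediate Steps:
$j{\left(l \right)} = - 5 l$
$U{\left(J,Y \right)} = 16 + J$ ($U{\left(J,Y \right)} = -2 + \left(J + 3 \cdot 6\right) = -2 + \left(J + 18\right) = -2 + \left(18 + J\right) = 16 + J$)
$F = -22$ ($F = -7 - 15 = -22$)
$U{\left(0,-2 \right)} \left(j{\left(6 \right)} - F\right) \left(-1\right) = \left(16 + 0\right) \left(\left(-5\right) 6 - -22\right) \left(-1\right) = 16 \left(-30 + 22\right) \left(-1\right) = 16 \left(-8\right) \left(-1\right) = \left(-128\right) \left(-1\right) = 128$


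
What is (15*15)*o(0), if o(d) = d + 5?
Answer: 1125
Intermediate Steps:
o(d) = 5 + d
(15*15)*o(0) = (15*15)*(5 + 0) = 225*5 = 1125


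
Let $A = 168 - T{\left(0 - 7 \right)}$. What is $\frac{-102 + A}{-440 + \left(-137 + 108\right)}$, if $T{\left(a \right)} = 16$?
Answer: $- \frac{50}{469} \approx -0.10661$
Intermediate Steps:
$A = 152$ ($A = 168 - 16 = 152$)
$\frac{-102 + A}{-440 + \left(-137 + 108\right)} = \frac{-102 + 152}{-440 + \left(-137 + 108\right)} = \frac{50}{-440 - 29} = \frac{50}{-469} = 50 \left(- \frac{1}{469}\right) = - \frac{50}{469}$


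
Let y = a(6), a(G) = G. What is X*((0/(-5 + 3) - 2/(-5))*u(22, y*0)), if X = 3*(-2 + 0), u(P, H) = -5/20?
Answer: 3/5 ≈ 0.60000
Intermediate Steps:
y = 6
u(P, H) = -1/4 (u(P, H) = -5*1/20 = -1/4)
X = -6 (X = 3*(-2) = -6)
X*((0/(-5 + 3) - 2/(-5))*u(22, y*0)) = -6*(0/(-5 + 3) - 2/(-5))*(-1)/4 = -6*(0/(-2) - 2*(-1/5))*(-1)/4 = -6*(0*(-1/2) + 2/5)*(-1)/4 = -6*(0 + 2/5)*(-1)/4 = -12*(-1)/(5*4) = -6*(-1/10) = 3/5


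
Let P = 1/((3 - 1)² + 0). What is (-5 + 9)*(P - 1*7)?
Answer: -27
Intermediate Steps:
P = ¼ (P = 1/(2² + 0) = 1/(4 + 0) = 1/4 = ¼ ≈ 0.25000)
(-5 + 9)*(P - 1*7) = (-5 + 9)*(¼ - 1*7) = 4*(¼ - 7) = 4*(-27/4) = -27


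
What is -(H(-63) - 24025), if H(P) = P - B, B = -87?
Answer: 24001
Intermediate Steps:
H(P) = 87 + P (H(P) = P - 1*(-87) = P + 87 = 87 + P)
-(H(-63) - 24025) = -((87 - 63) - 24025) = -(24 - 24025) = -1*(-24001) = 24001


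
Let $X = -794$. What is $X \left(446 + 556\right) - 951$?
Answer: $-796539$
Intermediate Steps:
$X \left(446 + 556\right) - 951 = - 794 \left(446 + 556\right) - 951 = \left(-794\right) 1002 - 951 = -795588 - 951 = -796539$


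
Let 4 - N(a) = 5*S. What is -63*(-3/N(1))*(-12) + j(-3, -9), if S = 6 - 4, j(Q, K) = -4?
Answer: 374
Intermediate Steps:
S = 2
N(a) = -6 (N(a) = 4 - 5*2 = 4 - 1*10 = 4 - 10 = -6)
-63*(-3/N(1))*(-12) + j(-3, -9) = -63*(-3/(-6))*(-12) - 4 = -63*(-3*(-1/6))*(-12) - 4 = -63*(-12)/2 - 4 = -63*(-6) - 4 = 378 - 4 = 374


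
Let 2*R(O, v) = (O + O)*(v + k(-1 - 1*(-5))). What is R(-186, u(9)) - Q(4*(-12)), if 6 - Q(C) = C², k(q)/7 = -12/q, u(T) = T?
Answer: 4530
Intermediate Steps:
k(q) = -84/q (k(q) = 7*(-12/q) = -84/q)
Q(C) = 6 - C²
R(O, v) = O*(-21 + v) (R(O, v) = ((O + O)*(v - 84/(-1 - 1*(-5))))/2 = ((2*O)*(v - 84/(-1 + 5)))/2 = ((2*O)*(v - 84/4))/2 = ((2*O)*(v - 84*¼))/2 = ((2*O)*(v - 21))/2 = ((2*O)*(-21 + v))/2 = (2*O*(-21 + v))/2 = O*(-21 + v))
R(-186, u(9)) - Q(4*(-12)) = -186*(-21 + 9) - (6 - (4*(-12))²) = -186*(-12) - (6 - 1*(-48)²) = 2232 - (6 - 1*2304) = 2232 - (6 - 2304) = 2232 - 1*(-2298) = 2232 + 2298 = 4530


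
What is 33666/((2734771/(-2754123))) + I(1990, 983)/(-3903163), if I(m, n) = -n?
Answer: -361902460816375741/10674256980673 ≈ -33904.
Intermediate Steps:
33666/((2734771/(-2754123))) + I(1990, 983)/(-3903163) = 33666/((2734771/(-2754123))) - 1*983/(-3903163) = 33666/((2734771*(-1/2754123))) - 983*(-1/3903163) = 33666/(-2734771/2754123) + 983/3903163 = 33666*(-2754123/2734771) + 983/3903163 = -92720304918/2734771 + 983/3903163 = -361902460816375741/10674256980673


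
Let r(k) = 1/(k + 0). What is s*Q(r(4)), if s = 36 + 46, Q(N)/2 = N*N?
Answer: 41/4 ≈ 10.250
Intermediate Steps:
r(k) = 1/k
Q(N) = 2*N² (Q(N) = 2*(N*N) = 2*N²)
s = 82
s*Q(r(4)) = 82*(2*(1/4)²) = 82*(2*(¼)²) = 82*(2*(1/16)) = 82*(⅛) = 41/4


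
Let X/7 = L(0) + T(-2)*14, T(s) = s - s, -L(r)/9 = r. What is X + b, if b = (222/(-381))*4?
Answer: -296/127 ≈ -2.3307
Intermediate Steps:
L(r) = -9*r
T(s) = 0
b = -296/127 (b = (222*(-1/381))*4 = -74/127*4 = -296/127 ≈ -2.3307)
X = 0 (X = 7*(-9*0 + 0*14) = 7*(0 + 0) = 7*0 = 0)
X + b = 0 - 296/127 = -296/127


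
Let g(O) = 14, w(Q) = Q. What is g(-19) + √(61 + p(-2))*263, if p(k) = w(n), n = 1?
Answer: 14 + 263*√62 ≈ 2084.9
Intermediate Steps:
p(k) = 1
g(-19) + √(61 + p(-2))*263 = 14 + √(61 + 1)*263 = 14 + √62*263 = 14 + 263*√62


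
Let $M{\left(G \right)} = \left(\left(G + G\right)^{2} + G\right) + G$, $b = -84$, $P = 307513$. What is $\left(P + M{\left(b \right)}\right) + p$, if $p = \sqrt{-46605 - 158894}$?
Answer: $335569 + i \sqrt{205499} \approx 3.3557 \cdot 10^{5} + 453.32 i$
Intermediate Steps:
$p = i \sqrt{205499}$ ($p = \sqrt{-205499} = i \sqrt{205499} \approx 453.32 i$)
$M{\left(G \right)} = 2 G + 4 G^{2}$ ($M{\left(G \right)} = \left(\left(2 G\right)^{2} + G\right) + G = \left(4 G^{2} + G\right) + G = \left(G + 4 G^{2}\right) + G = 2 G + 4 G^{2}$)
$\left(P + M{\left(b \right)}\right) + p = \left(307513 + 2 \left(-84\right) \left(1 + 2 \left(-84\right)\right)\right) + i \sqrt{205499} = \left(307513 + 2 \left(-84\right) \left(1 - 168\right)\right) + i \sqrt{205499} = \left(307513 + 2 \left(-84\right) \left(-167\right)\right) + i \sqrt{205499} = \left(307513 + 28056\right) + i \sqrt{205499} = 335569 + i \sqrt{205499}$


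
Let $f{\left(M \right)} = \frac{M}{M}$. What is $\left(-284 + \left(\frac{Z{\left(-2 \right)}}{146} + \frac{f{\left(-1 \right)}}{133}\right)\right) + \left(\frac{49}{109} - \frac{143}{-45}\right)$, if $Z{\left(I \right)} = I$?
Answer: $- \frac{13352382952}{47622645} \approx -280.38$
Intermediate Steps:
$f{\left(M \right)} = 1$
$\left(-284 + \left(\frac{Z{\left(-2 \right)}}{146} + \frac{f{\left(-1 \right)}}{133}\right)\right) + \left(\frac{49}{109} - \frac{143}{-45}\right) = \left(-284 + \left(- \frac{2}{146} + 1 \cdot \frac{1}{133}\right)\right) + \left(\frac{49}{109} - \frac{143}{-45}\right) = \left(-284 + \left(\left(-2\right) \frac{1}{146} + 1 \cdot \frac{1}{133}\right)\right) + \left(49 \cdot \frac{1}{109} - - \frac{143}{45}\right) = \left(-284 + \left(- \frac{1}{73} + \frac{1}{133}\right)\right) + \left(\frac{49}{109} + \frac{143}{45}\right) = \left(-284 - \frac{60}{9709}\right) + \frac{17792}{4905} = - \frac{2757416}{9709} + \frac{17792}{4905} = - \frac{13352382952}{47622645}$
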